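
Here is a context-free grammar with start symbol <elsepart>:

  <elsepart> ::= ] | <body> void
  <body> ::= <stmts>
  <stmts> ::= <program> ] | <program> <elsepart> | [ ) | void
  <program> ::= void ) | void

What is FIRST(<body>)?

From <body> ::= <stmts>: add FIRST(<stmts>) = { [, void }.
Union: FIRST(<body>) = { [, void }.

{ [, void }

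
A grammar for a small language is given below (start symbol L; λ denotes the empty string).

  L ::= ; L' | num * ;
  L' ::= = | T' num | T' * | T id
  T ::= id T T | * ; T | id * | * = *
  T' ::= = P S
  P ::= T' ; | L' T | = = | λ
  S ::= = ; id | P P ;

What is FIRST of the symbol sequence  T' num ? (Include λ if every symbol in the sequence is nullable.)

Add FIRST(T') = { = }; T' is not nullable, stop.

{ = }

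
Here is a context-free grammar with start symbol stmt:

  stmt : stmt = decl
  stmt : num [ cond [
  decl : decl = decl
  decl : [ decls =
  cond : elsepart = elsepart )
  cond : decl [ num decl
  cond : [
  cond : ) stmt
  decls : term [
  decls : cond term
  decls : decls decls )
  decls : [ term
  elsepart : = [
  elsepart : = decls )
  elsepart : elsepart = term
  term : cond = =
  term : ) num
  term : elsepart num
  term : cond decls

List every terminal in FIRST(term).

From term : cond = =: add FIRST(cond) = { ), =, [ }.
term : ) num contributes {)}.
From term : elsepart num: add FIRST(elsepart) = { = }.
From term : cond decls: add FIRST(cond) = { ), =, [ }.
Union: FIRST(term) = { ), =, [ }.

{ ), =, [ }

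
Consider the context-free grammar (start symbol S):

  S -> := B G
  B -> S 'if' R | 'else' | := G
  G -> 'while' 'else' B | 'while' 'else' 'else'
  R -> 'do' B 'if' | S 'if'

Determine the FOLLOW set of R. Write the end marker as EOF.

{ EOF, 'if', 'while' }

In B -> S 'if' R: R is at the end, add FOLLOW(B) = { EOF, 'if', 'while' }.
Union: FOLLOW(R) = { EOF, 'if', 'while' }.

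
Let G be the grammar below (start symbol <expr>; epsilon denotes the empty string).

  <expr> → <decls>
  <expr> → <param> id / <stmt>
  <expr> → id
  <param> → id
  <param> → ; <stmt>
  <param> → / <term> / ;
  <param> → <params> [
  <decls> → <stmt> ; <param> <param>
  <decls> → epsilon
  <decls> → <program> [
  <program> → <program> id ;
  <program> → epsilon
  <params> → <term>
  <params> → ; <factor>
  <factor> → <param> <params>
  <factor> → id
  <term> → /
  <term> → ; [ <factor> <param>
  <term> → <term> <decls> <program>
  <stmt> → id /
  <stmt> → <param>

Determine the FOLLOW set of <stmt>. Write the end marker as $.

In <expr> → <param> id / <stmt>: <stmt> is at the end, add FOLLOW(<expr>) = { $ }.
In <param> → ; <stmt>: <stmt> is at the end, add FOLLOW(<param>) = { $, /, ;, [, id }.
In <decls> → <stmt> ; <param> <param>: add FIRST(; <param> <param>) = { ; }.
Union: FOLLOW(<stmt>) = { $, /, ;, [, id }.

{ $, /, ;, [, id }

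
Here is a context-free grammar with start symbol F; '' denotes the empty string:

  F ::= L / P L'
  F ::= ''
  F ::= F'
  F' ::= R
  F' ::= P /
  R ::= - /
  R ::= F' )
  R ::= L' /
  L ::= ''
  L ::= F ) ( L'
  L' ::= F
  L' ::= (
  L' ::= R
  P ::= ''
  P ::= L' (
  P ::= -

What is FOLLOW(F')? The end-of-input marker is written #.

In F ::= F': F' is at the end, add FOLLOW(F) = { #, (, ), / }.
In R ::= F' ): add FIRST()) = { ) }.
Union: FOLLOW(F') = { #, (, ), / }.

{ #, (, ), / }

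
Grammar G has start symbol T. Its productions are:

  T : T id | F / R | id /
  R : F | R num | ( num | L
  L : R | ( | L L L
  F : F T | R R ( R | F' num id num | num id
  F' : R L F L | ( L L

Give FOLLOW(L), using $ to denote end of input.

In R : L: L is at the end, add FOLLOW(R) = { $, (, /, id, num }.
In L : L L L: add FIRST(L L) = { (, num }.
In L : L L L: add FIRST(L) = { (, num }.
In L : L L L: L is at the end, add FOLLOW(L) = { $, (, /, id, num }.
In F' : R L F L: add FIRST(F L) = { (, num }.
In F' : R L F L: L is at the end, add FOLLOW(F') = { num }.
In F' : ( L L: add FIRST(L) = { (, num }.
In F' : ( L L: L is at the end, add FOLLOW(F') = { num }.
Union: FOLLOW(L) = { $, (, /, id, num }.

{ $, (, /, id, num }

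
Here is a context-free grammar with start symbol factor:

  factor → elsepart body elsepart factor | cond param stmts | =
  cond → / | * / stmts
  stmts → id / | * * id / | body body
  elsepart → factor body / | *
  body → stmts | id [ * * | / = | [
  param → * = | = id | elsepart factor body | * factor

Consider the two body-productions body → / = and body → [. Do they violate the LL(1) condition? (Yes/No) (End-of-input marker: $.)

No

FIRST(/ =) = { / } and FIRST([) = { [ }.
The FIRST sets are disjoint and neither alternative is nullable — no conflict.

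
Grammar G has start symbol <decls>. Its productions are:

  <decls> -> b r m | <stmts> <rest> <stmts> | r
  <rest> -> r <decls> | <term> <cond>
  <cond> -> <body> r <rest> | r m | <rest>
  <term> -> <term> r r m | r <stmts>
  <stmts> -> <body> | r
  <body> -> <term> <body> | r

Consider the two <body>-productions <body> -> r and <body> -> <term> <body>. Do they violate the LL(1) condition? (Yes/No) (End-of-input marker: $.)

Yes

FIRST(r) = { r } and FIRST(<term> <body>) = { r }.
Both contain r, so the two alternatives are not disjoint — LL(1) conflict.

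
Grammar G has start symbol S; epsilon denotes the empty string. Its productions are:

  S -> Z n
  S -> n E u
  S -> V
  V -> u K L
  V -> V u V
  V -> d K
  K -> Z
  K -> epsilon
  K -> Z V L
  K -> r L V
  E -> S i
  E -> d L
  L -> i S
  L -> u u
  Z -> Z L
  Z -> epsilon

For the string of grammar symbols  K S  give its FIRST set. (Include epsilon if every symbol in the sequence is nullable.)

{ d, i, n, r, u }

Add FIRST(K)\{epsilon} = { d, i, r, u }; K is nullable, continue.
Add FIRST(S) = { d, i, n, u }; S is not nullable, stop.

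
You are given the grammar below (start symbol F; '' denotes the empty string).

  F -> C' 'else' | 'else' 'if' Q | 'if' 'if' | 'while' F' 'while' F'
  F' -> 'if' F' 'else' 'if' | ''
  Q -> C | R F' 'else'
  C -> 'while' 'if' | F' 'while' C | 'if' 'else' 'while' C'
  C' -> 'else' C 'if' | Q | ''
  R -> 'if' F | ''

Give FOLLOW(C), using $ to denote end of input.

In Q -> C: C is at the end, add FOLLOW(Q) = { $, 'else', 'if' }.
In C -> F' 'while' C: C is at the end, add FOLLOW(C) = { $, 'else', 'if' }.
In C' -> 'else' C 'if': add FIRST('if') = { 'if' }.
Union: FOLLOW(C) = { $, 'else', 'if' }.

{ $, 'else', 'if' }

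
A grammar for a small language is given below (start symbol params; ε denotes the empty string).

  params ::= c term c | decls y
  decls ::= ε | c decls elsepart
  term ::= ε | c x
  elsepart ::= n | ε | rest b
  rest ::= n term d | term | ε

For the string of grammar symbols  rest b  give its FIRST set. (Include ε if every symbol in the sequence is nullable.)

Add FIRST(rest)\{ε} = { c, n }; rest is nullable, continue.
b is a terminal; add {b} and stop.

{ b, c, n }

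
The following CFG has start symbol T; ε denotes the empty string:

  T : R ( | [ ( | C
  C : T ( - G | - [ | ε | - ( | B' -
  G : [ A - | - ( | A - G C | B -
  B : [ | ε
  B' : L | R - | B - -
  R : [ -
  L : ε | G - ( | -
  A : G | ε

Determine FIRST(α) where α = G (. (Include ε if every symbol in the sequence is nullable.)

Add FIRST(G) = { -, [ }; G is not nullable, stop.

{ -, [ }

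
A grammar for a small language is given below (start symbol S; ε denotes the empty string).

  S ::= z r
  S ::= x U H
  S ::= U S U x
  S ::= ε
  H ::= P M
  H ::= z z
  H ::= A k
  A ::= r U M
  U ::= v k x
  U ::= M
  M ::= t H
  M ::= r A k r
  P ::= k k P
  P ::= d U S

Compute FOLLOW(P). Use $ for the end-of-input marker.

In H ::= P M: add FIRST(M) = { r, t }.
In P ::= k k P: P is at the end, add FOLLOW(P) = { r, t }.
Union: FOLLOW(P) = { r, t }.

{ r, t }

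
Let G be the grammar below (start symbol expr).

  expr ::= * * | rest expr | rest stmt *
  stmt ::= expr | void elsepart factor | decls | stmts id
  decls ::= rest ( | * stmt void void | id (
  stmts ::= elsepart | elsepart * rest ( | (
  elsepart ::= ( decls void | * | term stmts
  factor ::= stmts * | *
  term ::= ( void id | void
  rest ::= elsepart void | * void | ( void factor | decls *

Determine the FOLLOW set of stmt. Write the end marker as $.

{ *, void }

In expr ::= rest stmt *: add FIRST(*) = { * }.
In decls ::= * stmt void void: add FIRST(void void) = { void }.
Union: FOLLOW(stmt) = { *, void }.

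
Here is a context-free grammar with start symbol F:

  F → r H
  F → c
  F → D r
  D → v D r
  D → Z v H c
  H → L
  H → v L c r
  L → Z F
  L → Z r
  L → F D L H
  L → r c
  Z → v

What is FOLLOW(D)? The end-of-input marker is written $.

{ c, r, v }

In F → D r: add FIRST(r) = { r }.
In D → v D r: add FIRST(r) = { r }.
In L → F D L H: add FIRST(L H) = { c, r, v }.
Union: FOLLOW(D) = { c, r, v }.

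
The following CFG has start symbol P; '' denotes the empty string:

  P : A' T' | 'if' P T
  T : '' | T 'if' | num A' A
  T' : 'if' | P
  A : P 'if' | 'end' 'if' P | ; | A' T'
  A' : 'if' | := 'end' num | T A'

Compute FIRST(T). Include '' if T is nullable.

{ 'if', num, '' }

T : '' contributes ''.
From T : T 'if': T nullable, take FIRST(T) ∪ {'if'} = { 'if', num }.
T : num A' A contributes {num}.
Union: FIRST(T) = { 'if', num, '' }.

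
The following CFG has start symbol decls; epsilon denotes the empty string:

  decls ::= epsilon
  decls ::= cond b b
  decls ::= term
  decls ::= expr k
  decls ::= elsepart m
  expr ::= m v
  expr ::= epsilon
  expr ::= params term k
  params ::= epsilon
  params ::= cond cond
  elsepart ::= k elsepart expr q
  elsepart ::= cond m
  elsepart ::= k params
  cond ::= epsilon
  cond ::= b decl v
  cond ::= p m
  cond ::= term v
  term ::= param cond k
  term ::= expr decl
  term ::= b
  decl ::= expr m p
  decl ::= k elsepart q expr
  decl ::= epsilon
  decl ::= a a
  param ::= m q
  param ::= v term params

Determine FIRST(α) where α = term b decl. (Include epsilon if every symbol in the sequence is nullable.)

Add FIRST(term)\{epsilon} = { a, b, k, m, p, v }; term is nullable, continue.
b is a terminal; add {b} and stop.

{ a, b, k, m, p, v }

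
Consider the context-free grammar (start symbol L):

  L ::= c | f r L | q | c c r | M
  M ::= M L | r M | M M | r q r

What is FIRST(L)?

L ::= c contributes {c}.
L ::= f r L contributes {f}.
L ::= q contributes {q}.
L ::= c c r contributes {c}.
From L ::= M: add FIRST(M) = { r }.
Union: FIRST(L) = { c, f, q, r }.

{ c, f, q, r }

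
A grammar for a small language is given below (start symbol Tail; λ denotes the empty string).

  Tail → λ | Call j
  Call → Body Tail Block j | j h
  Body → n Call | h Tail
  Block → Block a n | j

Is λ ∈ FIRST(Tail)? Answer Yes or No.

Tail has an λ-production, so Tail ⇒ λ.

Yes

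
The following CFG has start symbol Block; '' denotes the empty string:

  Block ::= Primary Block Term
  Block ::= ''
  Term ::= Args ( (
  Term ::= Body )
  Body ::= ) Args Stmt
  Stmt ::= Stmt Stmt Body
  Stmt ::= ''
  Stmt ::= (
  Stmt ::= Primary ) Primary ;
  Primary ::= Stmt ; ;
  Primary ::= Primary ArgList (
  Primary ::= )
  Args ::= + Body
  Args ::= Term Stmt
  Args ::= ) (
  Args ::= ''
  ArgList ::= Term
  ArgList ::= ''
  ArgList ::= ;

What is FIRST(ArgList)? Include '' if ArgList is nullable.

{ (, ), +, ;, '' }

From ArgList ::= Term: add FIRST(Term) = { (, ), + }.
ArgList ::= '' contributes ''.
ArgList ::= ; contributes {;}.
Union: FIRST(ArgList) = { (, ), +, ;, '' }.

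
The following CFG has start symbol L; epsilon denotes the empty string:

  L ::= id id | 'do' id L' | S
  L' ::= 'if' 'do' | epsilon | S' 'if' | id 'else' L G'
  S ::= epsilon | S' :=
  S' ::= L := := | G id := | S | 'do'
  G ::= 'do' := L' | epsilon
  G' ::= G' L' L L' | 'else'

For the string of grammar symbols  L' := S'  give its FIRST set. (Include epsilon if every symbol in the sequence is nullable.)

{ 'do', 'if', :=, id }

Add FIRST(L')\{epsilon} = { 'do', 'if', :=, id }; L' is nullable, continue.
:= is a terminal; add {:=} and stop.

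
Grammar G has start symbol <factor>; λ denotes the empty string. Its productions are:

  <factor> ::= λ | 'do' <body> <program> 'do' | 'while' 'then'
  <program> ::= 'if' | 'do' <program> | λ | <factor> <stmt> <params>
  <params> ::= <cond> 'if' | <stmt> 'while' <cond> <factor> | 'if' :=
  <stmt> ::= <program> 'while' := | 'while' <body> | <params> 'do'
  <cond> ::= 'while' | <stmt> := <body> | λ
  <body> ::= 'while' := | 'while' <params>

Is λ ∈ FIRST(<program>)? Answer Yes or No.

Yes

<program> has an λ-production, so <program> ⇒ λ.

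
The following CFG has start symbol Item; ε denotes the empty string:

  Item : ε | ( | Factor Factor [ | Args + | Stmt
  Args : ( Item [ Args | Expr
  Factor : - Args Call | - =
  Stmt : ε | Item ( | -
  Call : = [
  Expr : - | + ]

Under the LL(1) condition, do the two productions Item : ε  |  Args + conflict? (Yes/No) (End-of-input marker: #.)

FIRST(ε) = { ε } and FIRST(Args +) = { (, +, - }.
The first alternative is nullable and FOLLOW(Item) = { #, (, [ } shares ( with FIRST of the second — conflict.

Yes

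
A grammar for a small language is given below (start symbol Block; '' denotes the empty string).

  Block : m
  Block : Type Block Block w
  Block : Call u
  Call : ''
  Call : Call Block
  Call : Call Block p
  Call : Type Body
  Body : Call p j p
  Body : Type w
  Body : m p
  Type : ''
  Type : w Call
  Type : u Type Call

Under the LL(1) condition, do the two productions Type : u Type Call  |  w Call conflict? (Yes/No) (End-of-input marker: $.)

No

FIRST(u Type Call) = { u } and FIRST(w Call) = { w }.
The FIRST sets are disjoint and neither alternative is nullable — no conflict.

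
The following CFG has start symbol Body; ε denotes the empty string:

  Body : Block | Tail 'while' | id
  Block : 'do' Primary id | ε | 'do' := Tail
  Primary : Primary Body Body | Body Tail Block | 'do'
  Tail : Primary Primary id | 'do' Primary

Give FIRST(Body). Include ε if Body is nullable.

From Body : Block: add FIRST(Block) = { 'do', ε } (including ε since Block is nullable).
From Body : Tail 'while': add FIRST(Tail) = { 'do', id }.
Body : id contributes {id}.
Union: FIRST(Body) = { 'do', id, ε }.

{ 'do', id, ε }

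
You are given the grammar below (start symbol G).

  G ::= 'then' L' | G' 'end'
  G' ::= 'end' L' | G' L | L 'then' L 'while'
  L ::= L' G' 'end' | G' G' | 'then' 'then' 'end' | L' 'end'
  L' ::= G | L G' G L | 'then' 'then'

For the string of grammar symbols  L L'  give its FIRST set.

Add FIRST(L) = { 'end', 'then' }; L is not nullable, stop.

{ 'end', 'then' }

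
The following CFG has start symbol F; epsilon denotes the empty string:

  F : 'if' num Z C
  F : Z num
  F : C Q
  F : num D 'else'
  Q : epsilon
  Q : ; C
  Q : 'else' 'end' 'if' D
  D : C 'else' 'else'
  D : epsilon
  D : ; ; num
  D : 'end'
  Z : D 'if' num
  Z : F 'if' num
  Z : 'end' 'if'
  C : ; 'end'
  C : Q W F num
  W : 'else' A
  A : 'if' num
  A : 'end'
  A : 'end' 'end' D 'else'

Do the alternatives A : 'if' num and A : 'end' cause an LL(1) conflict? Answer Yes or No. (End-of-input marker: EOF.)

No

FIRST('if' num) = { 'if' } and FIRST('end') = { 'end' }.
The FIRST sets are disjoint and neither alternative is nullable — no conflict.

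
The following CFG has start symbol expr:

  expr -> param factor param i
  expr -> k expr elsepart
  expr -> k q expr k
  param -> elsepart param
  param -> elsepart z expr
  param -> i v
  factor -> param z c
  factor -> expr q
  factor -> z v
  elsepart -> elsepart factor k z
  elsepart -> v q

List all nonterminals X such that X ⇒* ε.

No nonterminal has an empty production or an RHS whose symbols are all nullable.

{ } (none)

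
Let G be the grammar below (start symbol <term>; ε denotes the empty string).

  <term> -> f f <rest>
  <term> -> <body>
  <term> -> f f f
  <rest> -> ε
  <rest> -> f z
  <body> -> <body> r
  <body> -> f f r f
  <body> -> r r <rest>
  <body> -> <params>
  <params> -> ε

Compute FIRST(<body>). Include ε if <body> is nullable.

{ f, r, ε }

From <body> -> <body> r: <body> nullable, take FIRST(<body>) ∪ {r} = { f, r }.
<body> -> f f r f contributes {f}.
<body> -> r r <rest> contributes {r}.
From <body> -> <params>: add FIRST(<params>) = { ε } (including ε since <params> is nullable).
Union: FIRST(<body>) = { f, r, ε }.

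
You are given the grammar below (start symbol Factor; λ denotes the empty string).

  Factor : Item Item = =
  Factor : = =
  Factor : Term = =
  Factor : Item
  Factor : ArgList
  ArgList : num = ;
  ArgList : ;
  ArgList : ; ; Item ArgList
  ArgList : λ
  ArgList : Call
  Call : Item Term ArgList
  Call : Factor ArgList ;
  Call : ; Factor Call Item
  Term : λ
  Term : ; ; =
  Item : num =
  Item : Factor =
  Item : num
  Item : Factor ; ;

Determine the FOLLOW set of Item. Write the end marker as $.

In Factor : Item Item = =: add FIRST(Item = =) = { ;, =, num }.
In Factor : Item Item = =: add FIRST(= =) = { = }.
In Factor : Item: Item is at the end, add FOLLOW(Factor) = { $, ;, =, num }.
In ArgList : ; ; Item ArgList: add FIRST(ArgList)\{λ} = { ;, =, num }.
  Since ArgList is nullable, also add FOLLOW(ArgList) = { $, ;, =, num }.
In Call : Item Term ArgList: add FIRST(Term ArgList)\{λ} = { ;, =, num }.
  Since Term ArgList is nullable, also add FOLLOW(Call) = { $, ;, =, num }.
In Call : ; Factor Call Item: Item is at the end, add FOLLOW(Call) = { $, ;, =, num }.
Union: FOLLOW(Item) = { $, ;, =, num }.

{ $, ;, =, num }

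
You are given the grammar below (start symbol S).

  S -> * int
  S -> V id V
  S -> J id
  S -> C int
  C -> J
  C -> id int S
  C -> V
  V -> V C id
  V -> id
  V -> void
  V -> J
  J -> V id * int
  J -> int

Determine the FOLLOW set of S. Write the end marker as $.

{ $, id, int }

S is the start symbol, so $ ∈ FOLLOW(S).
In C -> id int S: S is at the end, add FOLLOW(C) = { id, int }.
Union: FOLLOW(S) = { $, id, int }.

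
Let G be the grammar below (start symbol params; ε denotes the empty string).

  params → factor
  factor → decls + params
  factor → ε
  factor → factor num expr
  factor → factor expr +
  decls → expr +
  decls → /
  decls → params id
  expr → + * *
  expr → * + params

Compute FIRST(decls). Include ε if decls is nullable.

From decls → expr +: add FIRST(expr) = { *, + }.
decls → / contributes {/}.
From decls → params id: params nullable, take FIRST(params) ∪ {id} = { *, +, /, id, num }.
Union: FIRST(decls) = { *, +, /, id, num }.

{ *, +, /, id, num }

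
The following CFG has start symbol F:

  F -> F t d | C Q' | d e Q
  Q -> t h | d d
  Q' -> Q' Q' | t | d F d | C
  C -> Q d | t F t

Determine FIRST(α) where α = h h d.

{ h }

h is a terminal; add {h} and stop.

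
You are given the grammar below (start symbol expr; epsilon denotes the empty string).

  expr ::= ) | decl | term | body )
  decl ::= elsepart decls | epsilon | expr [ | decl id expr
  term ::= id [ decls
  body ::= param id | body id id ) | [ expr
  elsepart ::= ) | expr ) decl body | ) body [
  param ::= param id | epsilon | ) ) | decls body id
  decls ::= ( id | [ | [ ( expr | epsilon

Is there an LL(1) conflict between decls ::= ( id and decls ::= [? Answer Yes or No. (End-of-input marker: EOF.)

No

FIRST(( id) = { ( } and FIRST([) = { [ }.
The FIRST sets are disjoint and neither alternative is nullable — no conflict.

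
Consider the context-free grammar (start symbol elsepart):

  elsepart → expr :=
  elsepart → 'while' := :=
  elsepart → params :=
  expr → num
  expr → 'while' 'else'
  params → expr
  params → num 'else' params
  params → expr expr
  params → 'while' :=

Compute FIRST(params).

From params → expr: add FIRST(expr) = { 'while', num }.
params → num 'else' params contributes {num}.
From params → expr expr: add FIRST(expr) = { 'while', num }.
params → 'while' := contributes {'while'}.
Union: FIRST(params) = { 'while', num }.

{ 'while', num }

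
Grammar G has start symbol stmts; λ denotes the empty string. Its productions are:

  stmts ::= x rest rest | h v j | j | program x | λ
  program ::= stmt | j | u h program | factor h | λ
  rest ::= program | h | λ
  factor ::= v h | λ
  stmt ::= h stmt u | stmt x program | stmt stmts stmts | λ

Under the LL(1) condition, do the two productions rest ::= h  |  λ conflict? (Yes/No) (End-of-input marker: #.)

FIRST(h) = { h } and FIRST(λ) = { λ }.
The second alternative is nullable and FOLLOW(rest) = { #, h, j, u, v, x } shares h with FIRST of the first — conflict.

Yes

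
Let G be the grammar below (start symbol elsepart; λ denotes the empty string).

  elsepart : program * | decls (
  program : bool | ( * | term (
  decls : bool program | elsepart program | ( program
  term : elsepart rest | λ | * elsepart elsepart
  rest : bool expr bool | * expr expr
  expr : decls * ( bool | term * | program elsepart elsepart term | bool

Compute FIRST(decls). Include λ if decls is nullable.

decls : bool program contributes {bool}.
From decls : elsepart program: add FIRST(elsepart) = { (, *, bool }.
decls : ( program contributes {(}.
Union: FIRST(decls) = { (, *, bool }.

{ (, *, bool }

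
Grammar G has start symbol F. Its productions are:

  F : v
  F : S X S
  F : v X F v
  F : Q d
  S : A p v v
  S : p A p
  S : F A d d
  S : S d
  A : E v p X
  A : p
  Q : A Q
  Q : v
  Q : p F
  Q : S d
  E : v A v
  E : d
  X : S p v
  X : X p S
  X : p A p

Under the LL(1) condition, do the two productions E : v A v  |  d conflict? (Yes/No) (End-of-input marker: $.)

No

FIRST(v A v) = { v } and FIRST(d) = { d }.
The FIRST sets are disjoint and neither alternative is nullable — no conflict.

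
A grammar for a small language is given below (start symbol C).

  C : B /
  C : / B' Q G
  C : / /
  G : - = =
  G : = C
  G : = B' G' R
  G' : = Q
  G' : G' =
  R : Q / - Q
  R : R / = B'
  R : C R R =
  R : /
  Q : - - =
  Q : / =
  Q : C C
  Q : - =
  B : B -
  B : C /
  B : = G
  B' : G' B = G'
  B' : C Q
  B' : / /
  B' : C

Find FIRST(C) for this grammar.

From C : B /: add FIRST(B) = { /, = }.
C : / B' Q G contributes {/}.
C : / / contributes {/}.
Union: FIRST(C) = { /, = }.

{ /, = }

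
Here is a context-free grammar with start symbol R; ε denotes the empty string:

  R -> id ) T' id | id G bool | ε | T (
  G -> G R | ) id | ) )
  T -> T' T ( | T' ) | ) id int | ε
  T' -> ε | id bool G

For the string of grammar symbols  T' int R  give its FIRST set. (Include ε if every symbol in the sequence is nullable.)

{ id, int }

Add FIRST(T')\{ε} = { id }; T' is nullable, continue.
int is a terminal; add {int} and stop.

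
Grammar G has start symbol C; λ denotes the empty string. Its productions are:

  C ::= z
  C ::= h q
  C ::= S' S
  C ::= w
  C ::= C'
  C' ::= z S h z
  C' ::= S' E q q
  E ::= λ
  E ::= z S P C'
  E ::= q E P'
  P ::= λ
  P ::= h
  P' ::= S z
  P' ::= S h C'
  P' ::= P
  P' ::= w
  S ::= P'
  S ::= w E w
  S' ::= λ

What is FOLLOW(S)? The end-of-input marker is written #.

In C ::= S' S: S is at the end, add FOLLOW(C) = { # }.
In C' ::= z S h z: add FIRST(h z) = { h }.
In E ::= z S P C': add FIRST(P C') = { h, q, z }.
In P' ::= S z: add FIRST(z) = { z }.
In P' ::= S h C': add FIRST(h C') = { h }.
Union: FOLLOW(S) = { #, h, q, z }.

{ #, h, q, z }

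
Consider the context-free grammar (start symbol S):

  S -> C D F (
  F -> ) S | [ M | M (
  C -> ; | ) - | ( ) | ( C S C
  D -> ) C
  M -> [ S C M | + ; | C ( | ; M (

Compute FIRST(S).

From S -> C D F (: add FIRST(C) = { (, ), ; }.
Union: FIRST(S) = { (, ), ; }.

{ (, ), ; }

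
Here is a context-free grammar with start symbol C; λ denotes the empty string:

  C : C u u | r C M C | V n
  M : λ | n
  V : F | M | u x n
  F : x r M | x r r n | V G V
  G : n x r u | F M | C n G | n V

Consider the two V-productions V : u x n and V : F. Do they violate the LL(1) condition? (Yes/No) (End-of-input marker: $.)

Yes

FIRST(u x n) = { u } and FIRST(F) = { n, r, u, x }.
Both contain u, so the two alternatives are not disjoint — LL(1) conflict.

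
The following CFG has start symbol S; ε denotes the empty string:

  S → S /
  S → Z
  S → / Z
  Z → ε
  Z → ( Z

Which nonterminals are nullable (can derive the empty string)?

Directly nullable (have an ε-production): Z.
S → Z with every symbol nullable, so S is nullable.

{ S, Z }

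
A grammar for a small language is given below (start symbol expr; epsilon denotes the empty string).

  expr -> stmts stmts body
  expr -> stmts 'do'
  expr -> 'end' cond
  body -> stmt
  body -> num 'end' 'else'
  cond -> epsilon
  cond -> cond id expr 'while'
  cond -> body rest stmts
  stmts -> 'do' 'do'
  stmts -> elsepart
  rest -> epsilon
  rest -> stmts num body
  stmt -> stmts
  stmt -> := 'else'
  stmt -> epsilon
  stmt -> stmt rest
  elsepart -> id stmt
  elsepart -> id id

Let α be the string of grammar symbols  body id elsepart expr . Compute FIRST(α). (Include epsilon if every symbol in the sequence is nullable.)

{ 'do', :=, id, num }

Add FIRST(body)\{epsilon} = { 'do', :=, id, num }; body is nullable, continue.
id is a terminal; add {id} and stop.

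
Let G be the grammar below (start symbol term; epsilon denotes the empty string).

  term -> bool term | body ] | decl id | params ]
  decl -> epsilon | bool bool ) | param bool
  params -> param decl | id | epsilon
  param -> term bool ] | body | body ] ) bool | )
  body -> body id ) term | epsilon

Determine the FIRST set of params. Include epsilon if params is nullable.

{ ), ], bool, id, epsilon }

From params -> param decl: param, decl nullable, take FIRST(param) ∪ FIRST(decl) = { ), ], bool, id }; also epsilon since the whole RHS is nullable.
params -> id contributes {id}.
params -> epsilon contributes epsilon.
Union: FIRST(params) = { ), ], bool, id, epsilon }.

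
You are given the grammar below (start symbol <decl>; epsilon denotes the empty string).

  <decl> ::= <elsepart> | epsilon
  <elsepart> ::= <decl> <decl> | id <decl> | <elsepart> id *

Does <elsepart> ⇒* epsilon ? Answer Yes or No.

<elsepart> ::= <decl> <decl> and each of <decl>, <decl> is nullable, so <elsepart> ⇒* epsilon.

Yes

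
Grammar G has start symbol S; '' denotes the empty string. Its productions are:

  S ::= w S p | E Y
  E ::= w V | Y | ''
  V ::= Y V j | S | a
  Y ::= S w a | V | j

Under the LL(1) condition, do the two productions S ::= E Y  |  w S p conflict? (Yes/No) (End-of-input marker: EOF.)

Yes

FIRST(E Y) = { a, j, w } and FIRST(w S p) = { w }.
Both contain w, so the two alternatives are not disjoint — LL(1) conflict.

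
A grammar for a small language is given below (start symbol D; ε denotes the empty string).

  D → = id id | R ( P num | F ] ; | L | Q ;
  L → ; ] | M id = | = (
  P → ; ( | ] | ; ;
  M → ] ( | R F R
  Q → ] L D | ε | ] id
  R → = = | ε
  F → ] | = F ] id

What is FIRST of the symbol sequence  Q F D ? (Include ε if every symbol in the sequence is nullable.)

{ =, ] }

Add FIRST(Q)\{ε} = { ] }; Q is nullable, continue.
Add FIRST(F) = { =, ] }; F is not nullable, stop.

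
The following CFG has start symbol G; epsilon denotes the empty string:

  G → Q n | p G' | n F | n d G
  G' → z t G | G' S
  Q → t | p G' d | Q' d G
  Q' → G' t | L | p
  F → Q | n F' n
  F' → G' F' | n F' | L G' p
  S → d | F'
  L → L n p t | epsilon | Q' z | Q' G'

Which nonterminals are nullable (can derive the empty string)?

Directly nullable (have an epsilon-production): L.
Q' → L with every symbol nullable, so Q' is nullable.
No other nonterminal has a production whose RHS symbols are all nullable.

{ L, Q' }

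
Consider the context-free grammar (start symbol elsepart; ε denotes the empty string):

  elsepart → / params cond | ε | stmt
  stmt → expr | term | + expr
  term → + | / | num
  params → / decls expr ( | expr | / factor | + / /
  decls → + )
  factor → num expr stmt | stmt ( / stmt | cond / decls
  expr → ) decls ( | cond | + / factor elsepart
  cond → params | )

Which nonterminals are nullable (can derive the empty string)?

{ elsepart }

Directly nullable (have an ε-production): elsepart.
No other nonterminal has a production whose RHS symbols are all nullable.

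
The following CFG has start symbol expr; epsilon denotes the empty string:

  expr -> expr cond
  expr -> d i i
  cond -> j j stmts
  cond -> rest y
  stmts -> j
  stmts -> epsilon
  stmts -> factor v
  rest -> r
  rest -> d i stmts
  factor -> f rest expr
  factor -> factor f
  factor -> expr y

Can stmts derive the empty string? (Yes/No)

Yes

stmts has an epsilon-production, so stmts ⇒ epsilon.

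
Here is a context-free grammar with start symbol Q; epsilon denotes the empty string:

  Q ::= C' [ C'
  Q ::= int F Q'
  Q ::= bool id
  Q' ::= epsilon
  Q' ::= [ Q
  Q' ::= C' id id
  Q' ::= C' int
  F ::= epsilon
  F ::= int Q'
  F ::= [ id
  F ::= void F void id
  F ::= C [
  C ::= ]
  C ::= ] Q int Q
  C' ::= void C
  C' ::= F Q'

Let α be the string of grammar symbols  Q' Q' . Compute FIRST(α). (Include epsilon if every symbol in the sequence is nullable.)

{ [, ], id, int, void, epsilon }

Add FIRST(Q')\{epsilon} = { [, ], id, int, void }; Q' is nullable, continue.
Add FIRST(Q')\{epsilon} = { [, ], id, int, void }; Q' is nullable, continue.
Every symbol is nullable, so include epsilon.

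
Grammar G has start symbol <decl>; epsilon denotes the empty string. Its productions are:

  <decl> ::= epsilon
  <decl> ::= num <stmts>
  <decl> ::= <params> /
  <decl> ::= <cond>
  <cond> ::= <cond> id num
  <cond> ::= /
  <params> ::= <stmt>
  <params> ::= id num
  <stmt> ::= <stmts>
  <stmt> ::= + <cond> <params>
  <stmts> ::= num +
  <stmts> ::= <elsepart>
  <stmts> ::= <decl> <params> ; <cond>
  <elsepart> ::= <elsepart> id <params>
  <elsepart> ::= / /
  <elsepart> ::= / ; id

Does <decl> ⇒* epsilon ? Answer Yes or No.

<decl> has an epsilon-production, so <decl> ⇒ epsilon.

Yes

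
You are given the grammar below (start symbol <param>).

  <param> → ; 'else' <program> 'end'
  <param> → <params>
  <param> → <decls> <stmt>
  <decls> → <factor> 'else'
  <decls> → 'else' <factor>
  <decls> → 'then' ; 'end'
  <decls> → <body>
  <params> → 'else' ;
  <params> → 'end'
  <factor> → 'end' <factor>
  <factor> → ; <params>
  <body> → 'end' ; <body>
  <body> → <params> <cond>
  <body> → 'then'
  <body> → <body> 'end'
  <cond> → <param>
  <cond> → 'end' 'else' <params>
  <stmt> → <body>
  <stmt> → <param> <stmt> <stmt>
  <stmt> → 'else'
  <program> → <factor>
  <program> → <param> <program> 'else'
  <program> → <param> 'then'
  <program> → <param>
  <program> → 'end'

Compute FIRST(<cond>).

{ 'else', 'end', 'then', ; }

From <cond> → <param>: add FIRST(<param>) = { 'else', 'end', 'then', ; }.
<cond> → 'end' 'else' <params> contributes {'end'}.
Union: FIRST(<cond>) = { 'else', 'end', 'then', ; }.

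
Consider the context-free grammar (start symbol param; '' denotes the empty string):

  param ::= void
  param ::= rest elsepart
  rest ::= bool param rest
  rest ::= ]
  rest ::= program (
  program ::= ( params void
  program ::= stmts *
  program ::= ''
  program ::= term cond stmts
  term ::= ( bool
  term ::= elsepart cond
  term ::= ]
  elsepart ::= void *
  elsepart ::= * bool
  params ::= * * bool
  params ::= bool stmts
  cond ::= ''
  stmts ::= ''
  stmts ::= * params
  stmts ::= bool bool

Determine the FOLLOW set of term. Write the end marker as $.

{ (, *, bool }

In program ::= term cond stmts: add FIRST(cond stmts)\{''} = { *, bool }.
  Since cond stmts is nullable, also add FOLLOW(program) = { ( }.
Union: FOLLOW(term) = { (, *, bool }.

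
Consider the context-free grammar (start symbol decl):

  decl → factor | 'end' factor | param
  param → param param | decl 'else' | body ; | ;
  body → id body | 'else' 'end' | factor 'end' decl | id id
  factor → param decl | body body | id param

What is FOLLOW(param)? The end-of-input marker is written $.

{ $, 'else', 'end', ;, id }

In decl → param: param is at the end, add FOLLOW(decl) = { $, 'else', 'end', ;, id }.
In param → param param: add FIRST(param) = { 'else', 'end', ;, id }.
In param → param param: param is at the end, add FOLLOW(param) = { $, 'else', 'end', ;, id }.
In factor → param decl: add FIRST(decl) = { 'else', 'end', ;, id }.
In factor → id param: param is at the end, add FOLLOW(factor) = { $, 'else', 'end', ;, id }.
Union: FOLLOW(param) = { $, 'else', 'end', ;, id }.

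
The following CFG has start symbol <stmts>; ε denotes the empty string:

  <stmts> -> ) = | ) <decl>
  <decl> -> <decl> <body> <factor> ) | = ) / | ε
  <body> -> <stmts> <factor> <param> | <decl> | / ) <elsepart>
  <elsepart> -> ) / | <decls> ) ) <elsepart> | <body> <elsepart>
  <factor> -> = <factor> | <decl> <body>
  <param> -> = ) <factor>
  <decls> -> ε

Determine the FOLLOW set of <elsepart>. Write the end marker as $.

In <body> -> / ) <elsepart>: <elsepart> is at the end, add FOLLOW(<body>) = { ), /, = }.
In <elsepart> -> <decls> ) ) <elsepart>: <elsepart> is at the end, add FOLLOW(<elsepart>) = { ), /, = }.
In <elsepart> -> <body> <elsepart>: <elsepart> is at the end, add FOLLOW(<elsepart>) = { ), /, = }.
Union: FOLLOW(<elsepart>) = { ), /, = }.

{ ), /, = }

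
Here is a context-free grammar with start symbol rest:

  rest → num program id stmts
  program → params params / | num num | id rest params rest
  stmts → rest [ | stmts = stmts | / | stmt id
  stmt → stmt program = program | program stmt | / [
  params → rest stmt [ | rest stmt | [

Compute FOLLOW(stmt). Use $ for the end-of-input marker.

In stmts → stmt id: add FIRST(id) = { id }.
In stmt → stmt program = program: add FIRST(program = program) = { [, id, num }.
In stmt → program stmt: stmt is at the end, add FOLLOW(stmt) = { /, [, id, num }.
In params → rest stmt [: add FIRST([) = { [ }.
In params → rest stmt: stmt is at the end, add FOLLOW(params) = { /, [, num }.
Union: FOLLOW(stmt) = { /, [, id, num }.

{ /, [, id, num }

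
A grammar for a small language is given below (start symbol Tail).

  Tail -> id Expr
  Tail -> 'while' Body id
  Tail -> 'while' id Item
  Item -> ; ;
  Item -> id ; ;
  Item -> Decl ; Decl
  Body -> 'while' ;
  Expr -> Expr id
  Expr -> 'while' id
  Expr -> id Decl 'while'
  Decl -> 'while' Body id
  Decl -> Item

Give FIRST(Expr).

{ 'while', id }

From Expr -> Expr id: add FIRST(Expr) = { 'while', id }.
Expr -> 'while' id contributes {'while'}.
Expr -> id Decl 'while' contributes {id}.
Union: FIRST(Expr) = { 'while', id }.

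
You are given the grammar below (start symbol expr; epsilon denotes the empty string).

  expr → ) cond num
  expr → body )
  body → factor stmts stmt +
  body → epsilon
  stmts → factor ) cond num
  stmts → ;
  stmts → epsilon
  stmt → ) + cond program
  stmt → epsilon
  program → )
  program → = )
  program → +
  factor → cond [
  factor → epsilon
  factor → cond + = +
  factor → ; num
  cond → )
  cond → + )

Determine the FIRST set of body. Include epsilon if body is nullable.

From body → factor stmts stmt +: factor, stmts, stmt nullable, take FIRST(factor) ∪ FIRST(stmts) ∪ FIRST(stmt) ∪ {+} = { ), +, ; }.
body → epsilon contributes epsilon.
Union: FIRST(body) = { ), +, ;, epsilon }.

{ ), +, ;, epsilon }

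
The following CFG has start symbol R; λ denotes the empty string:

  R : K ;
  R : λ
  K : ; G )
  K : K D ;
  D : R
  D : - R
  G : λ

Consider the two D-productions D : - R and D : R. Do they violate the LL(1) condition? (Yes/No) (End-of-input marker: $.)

FIRST(- R) = { - } and FIRST(R) = { ;, λ }.
The second is nullable but FOLLOW(D) = { ; } is disjoint from FIRST of the first.

No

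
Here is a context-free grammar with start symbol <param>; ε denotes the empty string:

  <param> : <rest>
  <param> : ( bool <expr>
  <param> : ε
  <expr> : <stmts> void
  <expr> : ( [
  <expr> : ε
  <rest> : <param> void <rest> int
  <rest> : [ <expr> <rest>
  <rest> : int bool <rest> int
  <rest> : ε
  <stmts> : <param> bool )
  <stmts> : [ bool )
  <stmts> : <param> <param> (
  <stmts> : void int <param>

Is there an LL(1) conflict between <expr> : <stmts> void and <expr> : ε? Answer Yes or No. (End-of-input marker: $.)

FIRST(<stmts> void) = { (, [, bool, int, void } and FIRST(ε) = { ε }.
The second alternative is nullable and FOLLOW(<expr>) = { $, (, [, bool, int, void } shares ( with FIRST of the first — conflict.

Yes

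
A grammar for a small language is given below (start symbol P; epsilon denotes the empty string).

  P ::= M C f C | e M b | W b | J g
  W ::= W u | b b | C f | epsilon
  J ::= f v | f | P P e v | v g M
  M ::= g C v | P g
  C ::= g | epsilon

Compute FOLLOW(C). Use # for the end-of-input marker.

{ #, b, e, f, g, u, v }

In P ::= M C f C: add FIRST(f C) = { f }.
In P ::= M C f C: C is at the end, add FOLLOW(P) = { #, b, e, f, g, u, v }.
In W ::= C f: add FIRST(f) = { f }.
In M ::= g C v: add FIRST(v) = { v }.
Union: FOLLOW(C) = { #, b, e, f, g, u, v }.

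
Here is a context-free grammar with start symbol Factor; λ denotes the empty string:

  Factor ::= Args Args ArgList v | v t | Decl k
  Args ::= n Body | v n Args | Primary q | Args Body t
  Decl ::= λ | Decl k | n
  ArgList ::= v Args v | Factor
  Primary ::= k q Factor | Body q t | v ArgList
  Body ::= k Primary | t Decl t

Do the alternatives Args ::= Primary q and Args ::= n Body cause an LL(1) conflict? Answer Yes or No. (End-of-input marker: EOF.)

No

FIRST(Primary q) = { k, t, v } and FIRST(n Body) = { n }.
The FIRST sets are disjoint and neither alternative is nullable — no conflict.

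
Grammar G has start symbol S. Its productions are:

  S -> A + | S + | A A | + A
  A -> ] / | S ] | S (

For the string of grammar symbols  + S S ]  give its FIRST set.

{ + }

+ is a terminal; add {+} and stop.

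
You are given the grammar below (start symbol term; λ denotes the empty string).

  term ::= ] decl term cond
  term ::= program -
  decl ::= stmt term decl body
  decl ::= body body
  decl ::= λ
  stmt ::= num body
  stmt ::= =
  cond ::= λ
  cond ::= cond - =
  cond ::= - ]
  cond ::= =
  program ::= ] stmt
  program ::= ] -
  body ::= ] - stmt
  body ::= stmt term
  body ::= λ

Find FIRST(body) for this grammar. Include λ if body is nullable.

{ =, ], num, λ }

body ::= ] - stmt contributes {]}.
From body ::= stmt term: add FIRST(stmt) = { =, num }.
body ::= λ contributes λ.
Union: FIRST(body) = { =, ], num, λ }.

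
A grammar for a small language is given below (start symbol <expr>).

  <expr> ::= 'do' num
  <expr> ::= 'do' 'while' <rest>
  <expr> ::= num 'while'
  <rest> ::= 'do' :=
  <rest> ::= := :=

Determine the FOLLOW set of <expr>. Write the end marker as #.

<expr> is the start symbol, so # ∈ FOLLOW(<expr>).
Union: FOLLOW(<expr>) = { # }.

{ # }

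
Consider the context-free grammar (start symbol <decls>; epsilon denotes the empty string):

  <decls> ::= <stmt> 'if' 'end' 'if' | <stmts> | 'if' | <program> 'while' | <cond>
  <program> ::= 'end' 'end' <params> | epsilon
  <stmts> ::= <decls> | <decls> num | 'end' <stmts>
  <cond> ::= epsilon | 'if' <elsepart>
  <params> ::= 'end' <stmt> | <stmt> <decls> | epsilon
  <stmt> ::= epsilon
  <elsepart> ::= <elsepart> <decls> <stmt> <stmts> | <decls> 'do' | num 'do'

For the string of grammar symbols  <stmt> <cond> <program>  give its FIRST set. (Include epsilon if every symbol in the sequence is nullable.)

{ 'end', 'if', epsilon }

Add FIRST(<stmt>)\{epsilon} = {  }; <stmt> is nullable, continue.
Add FIRST(<cond>)\{epsilon} = { 'if' }; <cond> is nullable, continue.
Add FIRST(<program>)\{epsilon} = { 'end' }; <program> is nullable, continue.
Every symbol is nullable, so include epsilon.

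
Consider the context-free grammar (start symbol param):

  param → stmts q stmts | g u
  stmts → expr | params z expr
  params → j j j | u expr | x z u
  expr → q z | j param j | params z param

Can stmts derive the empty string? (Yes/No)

No nonterminal in this grammar is nullable.
No production of stmts has an RHS whose symbols are all nullable, so stmts is not nullable.

No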